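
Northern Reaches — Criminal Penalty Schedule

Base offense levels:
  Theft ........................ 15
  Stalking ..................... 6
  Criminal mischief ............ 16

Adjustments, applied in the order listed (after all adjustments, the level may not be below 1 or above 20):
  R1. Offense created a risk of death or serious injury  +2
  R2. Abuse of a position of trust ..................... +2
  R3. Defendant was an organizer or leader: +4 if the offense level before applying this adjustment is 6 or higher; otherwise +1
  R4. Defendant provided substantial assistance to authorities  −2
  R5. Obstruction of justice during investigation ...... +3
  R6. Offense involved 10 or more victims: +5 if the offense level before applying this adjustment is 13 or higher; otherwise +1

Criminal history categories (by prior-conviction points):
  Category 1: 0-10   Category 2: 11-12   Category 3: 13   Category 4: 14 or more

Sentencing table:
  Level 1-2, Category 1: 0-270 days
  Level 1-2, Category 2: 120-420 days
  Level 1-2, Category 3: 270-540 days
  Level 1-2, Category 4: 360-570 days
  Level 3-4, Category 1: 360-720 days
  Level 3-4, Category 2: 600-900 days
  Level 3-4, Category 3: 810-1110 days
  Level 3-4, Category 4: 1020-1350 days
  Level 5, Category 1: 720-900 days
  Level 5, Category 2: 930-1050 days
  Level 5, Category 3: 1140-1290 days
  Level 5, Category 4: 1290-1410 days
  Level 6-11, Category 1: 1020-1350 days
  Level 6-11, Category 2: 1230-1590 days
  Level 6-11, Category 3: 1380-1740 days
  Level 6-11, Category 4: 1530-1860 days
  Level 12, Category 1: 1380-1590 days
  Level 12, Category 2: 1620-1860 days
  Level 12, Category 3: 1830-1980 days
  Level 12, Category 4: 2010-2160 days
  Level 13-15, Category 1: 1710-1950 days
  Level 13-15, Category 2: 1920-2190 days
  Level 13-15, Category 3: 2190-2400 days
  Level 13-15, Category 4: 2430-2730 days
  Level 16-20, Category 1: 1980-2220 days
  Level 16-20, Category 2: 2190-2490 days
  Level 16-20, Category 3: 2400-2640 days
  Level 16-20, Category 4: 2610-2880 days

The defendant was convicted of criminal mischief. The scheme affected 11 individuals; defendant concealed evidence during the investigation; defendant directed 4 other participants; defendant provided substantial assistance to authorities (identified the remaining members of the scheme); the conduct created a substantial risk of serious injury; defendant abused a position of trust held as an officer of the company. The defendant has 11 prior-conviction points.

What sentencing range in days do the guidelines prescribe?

Base offense level for criminal mischief: 16.
R1 applies: 16 + 2 = 18.
R2 applies: 18 + 2 = 20.
R3 applies (level before this adjustment is 20 ≥ 6, so +4): 20 + 4 = 24.
R4 applies: 24 − 2 = 22.
R5 applies: 22 + 3 = 25.
R6 applies (level before this adjustment is 25 ≥ 13, so +5): 25 + 5 = 30.
Level 30 exceeds the maximum of 20; capped at 20.
Final offense level: 20.
Criminal history: 11 prior points → Category 2 (11-12).
Level 20 falls in the 16-20 band.
Grid: Level 16-20 × Category 2 = 2190-2490 days.

2190-2490 days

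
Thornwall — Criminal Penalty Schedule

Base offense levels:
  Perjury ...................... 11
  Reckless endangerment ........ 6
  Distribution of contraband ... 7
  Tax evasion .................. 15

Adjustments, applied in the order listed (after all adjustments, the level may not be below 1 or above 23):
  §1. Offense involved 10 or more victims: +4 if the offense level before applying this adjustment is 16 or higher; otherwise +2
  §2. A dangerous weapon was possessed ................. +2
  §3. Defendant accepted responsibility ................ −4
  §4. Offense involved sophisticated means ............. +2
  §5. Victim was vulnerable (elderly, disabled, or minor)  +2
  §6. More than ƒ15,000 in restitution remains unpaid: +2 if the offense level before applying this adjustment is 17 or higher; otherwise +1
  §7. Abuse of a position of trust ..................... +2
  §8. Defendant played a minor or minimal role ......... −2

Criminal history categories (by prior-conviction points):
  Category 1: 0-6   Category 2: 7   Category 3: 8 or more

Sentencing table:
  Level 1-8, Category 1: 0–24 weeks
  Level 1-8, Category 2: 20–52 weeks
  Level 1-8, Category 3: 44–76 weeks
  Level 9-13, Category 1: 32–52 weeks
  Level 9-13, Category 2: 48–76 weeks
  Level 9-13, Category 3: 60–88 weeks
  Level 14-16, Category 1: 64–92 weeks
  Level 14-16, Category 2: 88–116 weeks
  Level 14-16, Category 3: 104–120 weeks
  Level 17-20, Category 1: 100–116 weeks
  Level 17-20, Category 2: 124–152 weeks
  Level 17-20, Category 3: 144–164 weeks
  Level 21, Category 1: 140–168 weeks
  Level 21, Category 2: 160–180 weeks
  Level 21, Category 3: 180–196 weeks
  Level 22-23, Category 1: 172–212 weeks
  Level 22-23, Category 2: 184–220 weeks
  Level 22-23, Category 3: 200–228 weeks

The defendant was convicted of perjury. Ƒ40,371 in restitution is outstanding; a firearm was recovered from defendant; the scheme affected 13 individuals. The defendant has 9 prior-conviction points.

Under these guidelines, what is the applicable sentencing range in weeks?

104-120 weeks

Base offense level for perjury: 11.
§1 applies (level before this adjustment is 11 < 16, so +2): 11 + 2 = 13.
§2 applies: 13 + 2 = 15.
§6 applies (level before this adjustment is 15 < 17, so +1): 15 + 1 = 16.
§8 does not apply.
Final offense level: 16.
Criminal history: 9 prior points → Category 3 (8+).
Level 16 falls in the 14-16 band.
Grid: Level 14-16 × Category 3 = 104-120 weeks.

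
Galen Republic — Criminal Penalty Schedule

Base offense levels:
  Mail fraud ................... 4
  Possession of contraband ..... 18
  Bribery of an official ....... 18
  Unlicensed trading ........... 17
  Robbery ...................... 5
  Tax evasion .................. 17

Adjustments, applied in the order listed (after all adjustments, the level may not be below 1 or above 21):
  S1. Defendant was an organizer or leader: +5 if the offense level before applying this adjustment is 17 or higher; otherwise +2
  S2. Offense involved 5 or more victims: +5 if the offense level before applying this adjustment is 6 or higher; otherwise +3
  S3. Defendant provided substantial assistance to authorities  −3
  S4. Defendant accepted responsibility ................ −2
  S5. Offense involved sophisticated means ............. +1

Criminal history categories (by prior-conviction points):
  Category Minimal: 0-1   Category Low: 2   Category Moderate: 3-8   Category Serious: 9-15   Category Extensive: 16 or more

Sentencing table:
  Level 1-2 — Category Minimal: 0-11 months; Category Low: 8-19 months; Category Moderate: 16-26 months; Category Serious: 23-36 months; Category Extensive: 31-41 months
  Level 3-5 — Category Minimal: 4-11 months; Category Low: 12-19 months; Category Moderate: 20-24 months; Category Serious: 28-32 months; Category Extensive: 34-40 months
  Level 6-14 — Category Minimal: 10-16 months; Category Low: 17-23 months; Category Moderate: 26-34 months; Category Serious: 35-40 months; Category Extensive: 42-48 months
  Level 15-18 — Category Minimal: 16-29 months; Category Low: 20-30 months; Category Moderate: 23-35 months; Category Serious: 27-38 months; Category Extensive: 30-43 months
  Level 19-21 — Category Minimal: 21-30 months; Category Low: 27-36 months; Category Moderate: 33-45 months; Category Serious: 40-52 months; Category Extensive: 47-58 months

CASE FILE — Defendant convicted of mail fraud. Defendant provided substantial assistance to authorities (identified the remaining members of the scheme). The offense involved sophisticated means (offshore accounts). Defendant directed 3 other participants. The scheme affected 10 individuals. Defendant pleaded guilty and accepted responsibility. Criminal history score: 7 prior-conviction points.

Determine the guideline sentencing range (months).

Base offense level for mail fraud: 4.
S1 applies (level before this adjustment is 4 < 17, so +2): 4 + 2 = 6.
S2 applies (level before this adjustment is 6 ≥ 6, so +5): 6 + 5 = 11.
S3 applies: 11 − 3 = 8.
S4 applies: 8 − 2 = 6.
S5 applies: 6 + 1 = 7.
Final offense level: 7.
Criminal history: 7 prior points → Category Moderate (3-8).
Level 7 falls in the 6-14 band.
Grid: Level 6-14 × Category Moderate = 26-34 months.

26-34 months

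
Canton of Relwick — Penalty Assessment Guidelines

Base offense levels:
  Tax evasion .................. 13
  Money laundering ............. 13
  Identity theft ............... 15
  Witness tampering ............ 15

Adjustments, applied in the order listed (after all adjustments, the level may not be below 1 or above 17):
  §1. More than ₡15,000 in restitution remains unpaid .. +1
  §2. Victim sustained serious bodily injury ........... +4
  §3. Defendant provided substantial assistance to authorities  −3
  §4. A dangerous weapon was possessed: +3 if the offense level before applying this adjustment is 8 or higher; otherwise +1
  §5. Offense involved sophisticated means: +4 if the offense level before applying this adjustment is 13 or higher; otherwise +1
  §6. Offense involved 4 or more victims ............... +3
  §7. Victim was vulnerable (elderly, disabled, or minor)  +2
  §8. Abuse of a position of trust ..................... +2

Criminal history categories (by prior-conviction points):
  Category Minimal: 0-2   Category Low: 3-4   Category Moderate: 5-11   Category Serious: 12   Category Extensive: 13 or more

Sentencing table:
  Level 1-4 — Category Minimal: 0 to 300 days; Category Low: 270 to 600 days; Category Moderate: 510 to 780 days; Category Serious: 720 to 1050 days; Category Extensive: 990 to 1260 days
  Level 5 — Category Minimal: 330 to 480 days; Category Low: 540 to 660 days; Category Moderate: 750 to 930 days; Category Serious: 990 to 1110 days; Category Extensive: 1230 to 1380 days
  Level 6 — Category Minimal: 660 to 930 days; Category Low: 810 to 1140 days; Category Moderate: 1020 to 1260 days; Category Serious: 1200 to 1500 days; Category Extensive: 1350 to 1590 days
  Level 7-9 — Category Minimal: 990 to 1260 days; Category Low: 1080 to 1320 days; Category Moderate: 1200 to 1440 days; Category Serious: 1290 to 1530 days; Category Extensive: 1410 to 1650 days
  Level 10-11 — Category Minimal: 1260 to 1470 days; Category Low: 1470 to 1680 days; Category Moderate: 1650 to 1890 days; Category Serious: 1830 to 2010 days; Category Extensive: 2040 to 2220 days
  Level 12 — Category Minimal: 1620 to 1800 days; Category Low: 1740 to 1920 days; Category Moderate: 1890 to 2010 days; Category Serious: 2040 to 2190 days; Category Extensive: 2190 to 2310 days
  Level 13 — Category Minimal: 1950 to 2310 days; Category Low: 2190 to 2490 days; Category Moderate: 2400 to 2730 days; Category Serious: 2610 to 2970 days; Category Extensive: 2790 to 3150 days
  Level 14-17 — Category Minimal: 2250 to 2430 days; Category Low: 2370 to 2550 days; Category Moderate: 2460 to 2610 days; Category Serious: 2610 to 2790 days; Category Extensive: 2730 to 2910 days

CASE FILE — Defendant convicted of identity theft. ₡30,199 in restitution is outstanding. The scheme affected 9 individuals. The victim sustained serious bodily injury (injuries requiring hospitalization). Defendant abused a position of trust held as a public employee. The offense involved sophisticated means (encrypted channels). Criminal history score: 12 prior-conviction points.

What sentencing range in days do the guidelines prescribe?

Base offense level for identity theft: 15.
§1 applies: 15 + 1 = 16.
§2 applies: 16 + 4 = 20.
§4 does not apply.
§5 applies (level before this adjustment is 20 ≥ 13, so +4): 20 + 4 = 24.
§6 applies: 24 + 3 = 27.
§8 applies: 27 + 2 = 29.
Level 29 exceeds the maximum of 17; capped at 17.
Final offense level: 17.
Criminal history: 12 prior points → Category Serious (12).
Level 17 falls in the 14-17 band.
Grid: Level 14-17 × Category Serious = 2610-2790 days.

2610-2790 days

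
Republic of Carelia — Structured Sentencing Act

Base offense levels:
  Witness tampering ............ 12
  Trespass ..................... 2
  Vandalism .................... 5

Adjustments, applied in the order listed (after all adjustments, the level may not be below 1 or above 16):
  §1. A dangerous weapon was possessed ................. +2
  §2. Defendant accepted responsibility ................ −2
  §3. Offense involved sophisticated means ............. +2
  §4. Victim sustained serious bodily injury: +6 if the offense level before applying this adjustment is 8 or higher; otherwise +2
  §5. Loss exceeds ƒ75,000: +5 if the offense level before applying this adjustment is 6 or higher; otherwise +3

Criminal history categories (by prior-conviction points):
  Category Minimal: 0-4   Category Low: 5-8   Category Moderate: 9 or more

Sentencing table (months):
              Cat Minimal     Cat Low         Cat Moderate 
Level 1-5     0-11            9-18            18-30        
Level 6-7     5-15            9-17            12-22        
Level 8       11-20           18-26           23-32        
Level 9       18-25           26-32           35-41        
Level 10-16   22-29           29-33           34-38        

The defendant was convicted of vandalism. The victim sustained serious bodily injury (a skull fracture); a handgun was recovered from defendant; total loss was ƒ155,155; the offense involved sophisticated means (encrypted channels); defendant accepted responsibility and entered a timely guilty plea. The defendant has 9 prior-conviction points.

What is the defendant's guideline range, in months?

Base offense level for vandalism: 5.
§1 applies: 5 + 2 = 7.
§2 applies: 7 − 2 = 5.
§3 applies: 5 + 2 = 7.
§4 applies (level before this adjustment is 7 < 8, so +2): 7 + 2 = 9.
§5 applies (level before this adjustment is 9 ≥ 6, so +5): 9 + 5 = 14.
Final offense level: 14.
Criminal history: 9 prior points → Category Moderate (9+).
Level 14 falls in the 10-16 band.
Grid: Level 10-16 × Category Moderate = 34-38 months.

34-38 months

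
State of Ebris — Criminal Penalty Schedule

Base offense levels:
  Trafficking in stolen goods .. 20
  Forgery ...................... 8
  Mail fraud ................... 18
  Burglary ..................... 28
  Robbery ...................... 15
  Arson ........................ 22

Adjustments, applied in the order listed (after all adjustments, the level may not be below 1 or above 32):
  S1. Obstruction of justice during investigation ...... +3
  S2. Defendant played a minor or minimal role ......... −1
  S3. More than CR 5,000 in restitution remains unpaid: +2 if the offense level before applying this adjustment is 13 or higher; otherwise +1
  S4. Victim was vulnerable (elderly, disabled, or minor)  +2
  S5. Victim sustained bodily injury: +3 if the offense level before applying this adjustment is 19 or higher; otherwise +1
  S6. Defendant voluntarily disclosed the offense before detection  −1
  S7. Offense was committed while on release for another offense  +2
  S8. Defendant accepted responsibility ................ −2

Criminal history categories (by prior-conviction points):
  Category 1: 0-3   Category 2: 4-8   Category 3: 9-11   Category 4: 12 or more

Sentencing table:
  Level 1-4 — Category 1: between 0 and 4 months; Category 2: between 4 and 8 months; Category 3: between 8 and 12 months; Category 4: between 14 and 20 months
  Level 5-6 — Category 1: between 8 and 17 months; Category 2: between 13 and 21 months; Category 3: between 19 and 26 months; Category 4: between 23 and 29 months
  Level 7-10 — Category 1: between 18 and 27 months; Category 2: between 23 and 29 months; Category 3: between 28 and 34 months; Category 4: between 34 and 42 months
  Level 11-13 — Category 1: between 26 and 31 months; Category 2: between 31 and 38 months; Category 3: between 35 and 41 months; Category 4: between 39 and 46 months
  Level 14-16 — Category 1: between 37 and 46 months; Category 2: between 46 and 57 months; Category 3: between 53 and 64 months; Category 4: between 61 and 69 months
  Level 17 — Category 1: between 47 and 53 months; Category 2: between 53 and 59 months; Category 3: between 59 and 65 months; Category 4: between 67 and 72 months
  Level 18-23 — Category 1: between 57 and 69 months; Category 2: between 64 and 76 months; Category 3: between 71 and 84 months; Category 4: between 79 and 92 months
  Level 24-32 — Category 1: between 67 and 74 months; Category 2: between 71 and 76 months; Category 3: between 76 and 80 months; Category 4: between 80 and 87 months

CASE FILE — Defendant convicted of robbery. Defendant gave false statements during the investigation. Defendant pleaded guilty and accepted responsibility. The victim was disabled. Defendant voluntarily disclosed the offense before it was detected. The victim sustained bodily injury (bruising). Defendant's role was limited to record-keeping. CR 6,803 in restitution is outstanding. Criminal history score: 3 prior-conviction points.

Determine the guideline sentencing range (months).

57-69 months

Base offense level for robbery: 15.
S1 applies: 15 + 3 = 18.
S2 applies: 18 − 1 = 17.
S3 applies (level before this adjustment is 17 ≥ 13, so +2): 17 + 2 = 19.
S4 applies: 19 + 2 = 21.
S5 applies (level before this adjustment is 21 ≥ 19, so +3): 21 + 3 = 24.
S6 applies: 24 − 1 = 23.
S7 does not apply.
S8 applies: 23 − 2 = 21.
Final offense level: 21.
Criminal history: 3 prior points → Category 1 (0-3).
Level 21 falls in the 18-23 band.
Grid: Level 18-23 × Category 1 = 57-69 months.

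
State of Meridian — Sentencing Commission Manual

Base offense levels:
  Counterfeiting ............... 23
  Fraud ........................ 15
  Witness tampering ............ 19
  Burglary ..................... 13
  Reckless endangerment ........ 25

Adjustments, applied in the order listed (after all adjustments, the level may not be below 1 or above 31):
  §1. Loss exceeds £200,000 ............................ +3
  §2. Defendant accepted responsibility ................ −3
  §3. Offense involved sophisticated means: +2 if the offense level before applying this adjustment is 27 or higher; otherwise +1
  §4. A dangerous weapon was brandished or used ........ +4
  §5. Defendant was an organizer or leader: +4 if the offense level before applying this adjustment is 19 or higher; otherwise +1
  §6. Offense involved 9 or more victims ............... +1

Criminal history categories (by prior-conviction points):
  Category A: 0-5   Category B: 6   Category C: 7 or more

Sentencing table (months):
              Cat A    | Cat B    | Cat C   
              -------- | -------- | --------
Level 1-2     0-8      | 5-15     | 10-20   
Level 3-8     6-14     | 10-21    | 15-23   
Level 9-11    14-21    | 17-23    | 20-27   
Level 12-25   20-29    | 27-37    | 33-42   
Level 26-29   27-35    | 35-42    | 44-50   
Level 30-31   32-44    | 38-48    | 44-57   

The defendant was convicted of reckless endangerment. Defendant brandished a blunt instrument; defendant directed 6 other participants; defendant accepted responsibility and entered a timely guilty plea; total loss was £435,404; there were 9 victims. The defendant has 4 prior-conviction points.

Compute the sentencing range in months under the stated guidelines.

32-44 months

Base offense level for reckless endangerment: 25.
§1 applies: 25 + 3 = 28.
§2 applies: 28 − 3 = 25.
§3 does not apply.
§4 applies: 25 + 4 = 29.
§5 applies (level before this adjustment is 29 ≥ 19, so +4): 29 + 4 = 33.
§6 applies: 33 + 1 = 34.
Level 34 exceeds the maximum of 31; capped at 31.
Final offense level: 31.
Criminal history: 4 prior points → Category A (0-5).
Level 31 falls in the 30-31 band.
Grid: Level 30-31 × Category A = 32-44 months.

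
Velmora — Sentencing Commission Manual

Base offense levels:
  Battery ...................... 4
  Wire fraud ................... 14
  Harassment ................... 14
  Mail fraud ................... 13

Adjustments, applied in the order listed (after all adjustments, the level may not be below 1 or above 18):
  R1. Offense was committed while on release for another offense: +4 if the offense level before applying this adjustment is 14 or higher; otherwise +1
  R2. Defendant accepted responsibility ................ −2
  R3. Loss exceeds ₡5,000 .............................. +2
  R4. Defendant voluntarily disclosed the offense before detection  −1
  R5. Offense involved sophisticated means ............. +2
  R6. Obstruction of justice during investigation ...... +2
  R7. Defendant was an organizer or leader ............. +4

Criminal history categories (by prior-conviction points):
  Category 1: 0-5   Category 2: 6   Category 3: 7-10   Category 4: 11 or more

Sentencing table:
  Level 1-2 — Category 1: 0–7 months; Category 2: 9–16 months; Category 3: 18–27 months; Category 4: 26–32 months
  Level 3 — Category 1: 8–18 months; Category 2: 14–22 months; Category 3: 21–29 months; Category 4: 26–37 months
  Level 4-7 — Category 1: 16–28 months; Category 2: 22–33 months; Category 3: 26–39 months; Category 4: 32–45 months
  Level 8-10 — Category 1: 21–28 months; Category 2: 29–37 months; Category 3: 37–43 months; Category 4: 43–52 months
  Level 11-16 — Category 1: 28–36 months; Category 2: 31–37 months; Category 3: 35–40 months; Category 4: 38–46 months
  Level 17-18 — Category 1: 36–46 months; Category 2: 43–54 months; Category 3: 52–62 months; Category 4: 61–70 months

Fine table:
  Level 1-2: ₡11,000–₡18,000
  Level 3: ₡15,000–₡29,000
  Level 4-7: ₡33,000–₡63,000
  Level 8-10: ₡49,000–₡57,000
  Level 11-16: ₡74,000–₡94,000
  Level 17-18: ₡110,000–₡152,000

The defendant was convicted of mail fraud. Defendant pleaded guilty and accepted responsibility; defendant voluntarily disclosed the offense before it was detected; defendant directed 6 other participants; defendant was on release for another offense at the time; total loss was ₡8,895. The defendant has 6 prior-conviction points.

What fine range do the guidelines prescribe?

₡110,000–₡152,000

Base offense level for mail fraud: 13.
R1 applies (level before this adjustment is 13 < 14, so +1): 13 + 1 = 14.
R2 applies: 14 − 2 = 12.
R3 applies: 12 + 2 = 14.
R4 applies: 14 − 1 = 13.
R5 does not apply.
R6 does not apply.
R7 applies: 13 + 4 = 17.
Final offense level: 17.
Level 17 falls in the 17-18 band.
Fine table: Level 17-18 → ₡110,000–₡152,000.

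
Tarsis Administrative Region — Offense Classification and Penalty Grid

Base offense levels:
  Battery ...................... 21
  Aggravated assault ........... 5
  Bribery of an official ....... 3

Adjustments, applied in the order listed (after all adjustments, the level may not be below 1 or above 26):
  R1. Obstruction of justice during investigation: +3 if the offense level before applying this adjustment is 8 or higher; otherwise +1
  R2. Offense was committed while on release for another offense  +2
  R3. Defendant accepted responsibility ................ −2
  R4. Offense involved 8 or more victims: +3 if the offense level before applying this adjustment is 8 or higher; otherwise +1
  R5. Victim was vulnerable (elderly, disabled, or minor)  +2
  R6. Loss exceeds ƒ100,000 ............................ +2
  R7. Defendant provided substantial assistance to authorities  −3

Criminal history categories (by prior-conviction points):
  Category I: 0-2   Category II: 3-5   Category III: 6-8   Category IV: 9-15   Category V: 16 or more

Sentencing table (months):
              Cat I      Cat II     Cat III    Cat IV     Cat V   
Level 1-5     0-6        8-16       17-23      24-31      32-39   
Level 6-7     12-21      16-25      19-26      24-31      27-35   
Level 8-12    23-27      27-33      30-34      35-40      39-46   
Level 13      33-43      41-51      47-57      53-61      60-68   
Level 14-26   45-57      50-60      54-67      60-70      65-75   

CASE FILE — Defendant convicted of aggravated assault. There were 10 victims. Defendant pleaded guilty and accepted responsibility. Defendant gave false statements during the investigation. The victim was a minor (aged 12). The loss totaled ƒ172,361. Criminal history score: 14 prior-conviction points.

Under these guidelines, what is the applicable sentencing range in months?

Base offense level for aggravated assault: 5.
R1 applies (level before this adjustment is 5 < 8, so +1): 5 + 1 = 6.
R3 applies: 6 − 2 = 4.
R4 applies (level before this adjustment is 4 < 8, so +1): 4 + 1 = 5.
R5 applies: 5 + 2 = 7.
R6 applies: 7 + 2 = 9.
Final offense level: 9.
Criminal history: 14 prior points → Category IV (9-15).
Level 9 falls in the 8-12 band.
Grid: Level 8-12 × Category IV = 35-40 months.

35-40 months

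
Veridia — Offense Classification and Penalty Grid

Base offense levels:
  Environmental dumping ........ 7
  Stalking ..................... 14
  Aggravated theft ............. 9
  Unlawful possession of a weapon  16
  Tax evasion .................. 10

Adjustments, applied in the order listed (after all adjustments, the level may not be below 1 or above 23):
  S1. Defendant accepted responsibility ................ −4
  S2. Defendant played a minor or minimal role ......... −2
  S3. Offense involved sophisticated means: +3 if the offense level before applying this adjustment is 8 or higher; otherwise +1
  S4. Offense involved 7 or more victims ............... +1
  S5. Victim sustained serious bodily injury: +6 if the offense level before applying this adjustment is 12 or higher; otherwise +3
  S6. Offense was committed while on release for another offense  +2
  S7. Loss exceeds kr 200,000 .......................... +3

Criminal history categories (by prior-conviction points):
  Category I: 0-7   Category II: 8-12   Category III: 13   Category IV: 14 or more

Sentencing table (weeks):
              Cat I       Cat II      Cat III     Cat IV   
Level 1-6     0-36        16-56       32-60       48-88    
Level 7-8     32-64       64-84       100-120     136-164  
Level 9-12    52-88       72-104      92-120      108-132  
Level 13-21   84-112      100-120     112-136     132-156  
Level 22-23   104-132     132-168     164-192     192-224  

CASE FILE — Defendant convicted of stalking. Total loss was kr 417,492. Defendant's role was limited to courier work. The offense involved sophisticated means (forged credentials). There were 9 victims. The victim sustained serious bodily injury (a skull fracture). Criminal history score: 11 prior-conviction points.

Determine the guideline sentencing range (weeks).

132-168 weeks

Base offense level for stalking: 14.
S1 does not apply.
S2 applies: 14 − 2 = 12.
S3 applies (level before this adjustment is 12 ≥ 8, so +3): 12 + 3 = 15.
S4 applies: 15 + 1 = 16.
S5 applies (level before this adjustment is 16 ≥ 12, so +6): 16 + 6 = 22.
S7 applies: 22 + 3 = 25.
Level 25 exceeds the maximum of 23; capped at 23.
Final offense level: 23.
Criminal history: 11 prior points → Category II (8-12).
Level 23 falls in the 22-23 band.
Grid: Level 22-23 × Category II = 132-168 weeks.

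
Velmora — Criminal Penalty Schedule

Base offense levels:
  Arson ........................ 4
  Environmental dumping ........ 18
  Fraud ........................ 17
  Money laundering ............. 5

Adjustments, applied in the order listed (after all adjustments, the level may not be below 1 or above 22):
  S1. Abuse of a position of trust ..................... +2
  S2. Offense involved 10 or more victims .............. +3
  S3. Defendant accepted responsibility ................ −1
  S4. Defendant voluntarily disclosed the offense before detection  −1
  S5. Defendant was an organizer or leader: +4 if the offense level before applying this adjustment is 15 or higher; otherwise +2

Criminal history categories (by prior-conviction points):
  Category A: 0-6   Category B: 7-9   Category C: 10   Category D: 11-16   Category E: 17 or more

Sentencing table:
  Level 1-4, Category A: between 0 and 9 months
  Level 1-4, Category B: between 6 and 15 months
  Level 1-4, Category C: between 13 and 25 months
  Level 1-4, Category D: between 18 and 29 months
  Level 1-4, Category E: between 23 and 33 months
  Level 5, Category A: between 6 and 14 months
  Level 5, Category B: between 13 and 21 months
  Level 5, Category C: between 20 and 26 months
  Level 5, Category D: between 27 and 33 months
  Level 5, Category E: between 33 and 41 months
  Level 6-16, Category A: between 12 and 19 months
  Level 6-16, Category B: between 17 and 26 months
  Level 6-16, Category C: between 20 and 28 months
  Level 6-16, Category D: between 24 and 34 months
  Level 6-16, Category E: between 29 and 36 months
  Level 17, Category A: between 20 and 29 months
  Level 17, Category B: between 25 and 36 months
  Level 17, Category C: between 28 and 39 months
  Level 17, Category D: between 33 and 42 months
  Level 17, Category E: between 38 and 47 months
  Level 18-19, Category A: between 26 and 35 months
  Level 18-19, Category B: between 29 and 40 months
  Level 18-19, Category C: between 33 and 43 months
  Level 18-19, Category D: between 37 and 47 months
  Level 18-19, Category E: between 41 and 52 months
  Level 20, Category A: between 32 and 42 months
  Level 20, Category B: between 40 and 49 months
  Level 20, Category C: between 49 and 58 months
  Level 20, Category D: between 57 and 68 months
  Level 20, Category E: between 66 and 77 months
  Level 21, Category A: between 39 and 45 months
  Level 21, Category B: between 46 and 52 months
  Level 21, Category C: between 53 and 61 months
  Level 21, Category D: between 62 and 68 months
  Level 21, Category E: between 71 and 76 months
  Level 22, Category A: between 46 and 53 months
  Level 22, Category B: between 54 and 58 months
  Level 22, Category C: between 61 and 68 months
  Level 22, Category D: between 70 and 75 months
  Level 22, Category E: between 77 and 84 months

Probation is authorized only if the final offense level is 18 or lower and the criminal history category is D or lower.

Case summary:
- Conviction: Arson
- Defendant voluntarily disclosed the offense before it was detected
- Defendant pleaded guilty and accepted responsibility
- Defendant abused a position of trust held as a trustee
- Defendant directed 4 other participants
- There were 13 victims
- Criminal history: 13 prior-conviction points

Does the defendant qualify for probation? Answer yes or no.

Base offense level for arson: 4.
S1 applies: 4 + 2 = 6.
S2 applies: 6 + 3 = 9.
S3 applies: 9 − 1 = 8.
S4 applies: 8 − 1 = 7.
S5 applies (level before this adjustment is 7 < 15, so +2): 7 + 2 = 9.
Final offense level: 9.
Criminal history: 13 prior points → Category D (11-16).
Level 9 falls in the 6-16 band.
Grid: Level 6-16 × Category D = 24-34 months.
Probation check: level 9 ≤ 18 and category D ≤ D → eligible.

Yes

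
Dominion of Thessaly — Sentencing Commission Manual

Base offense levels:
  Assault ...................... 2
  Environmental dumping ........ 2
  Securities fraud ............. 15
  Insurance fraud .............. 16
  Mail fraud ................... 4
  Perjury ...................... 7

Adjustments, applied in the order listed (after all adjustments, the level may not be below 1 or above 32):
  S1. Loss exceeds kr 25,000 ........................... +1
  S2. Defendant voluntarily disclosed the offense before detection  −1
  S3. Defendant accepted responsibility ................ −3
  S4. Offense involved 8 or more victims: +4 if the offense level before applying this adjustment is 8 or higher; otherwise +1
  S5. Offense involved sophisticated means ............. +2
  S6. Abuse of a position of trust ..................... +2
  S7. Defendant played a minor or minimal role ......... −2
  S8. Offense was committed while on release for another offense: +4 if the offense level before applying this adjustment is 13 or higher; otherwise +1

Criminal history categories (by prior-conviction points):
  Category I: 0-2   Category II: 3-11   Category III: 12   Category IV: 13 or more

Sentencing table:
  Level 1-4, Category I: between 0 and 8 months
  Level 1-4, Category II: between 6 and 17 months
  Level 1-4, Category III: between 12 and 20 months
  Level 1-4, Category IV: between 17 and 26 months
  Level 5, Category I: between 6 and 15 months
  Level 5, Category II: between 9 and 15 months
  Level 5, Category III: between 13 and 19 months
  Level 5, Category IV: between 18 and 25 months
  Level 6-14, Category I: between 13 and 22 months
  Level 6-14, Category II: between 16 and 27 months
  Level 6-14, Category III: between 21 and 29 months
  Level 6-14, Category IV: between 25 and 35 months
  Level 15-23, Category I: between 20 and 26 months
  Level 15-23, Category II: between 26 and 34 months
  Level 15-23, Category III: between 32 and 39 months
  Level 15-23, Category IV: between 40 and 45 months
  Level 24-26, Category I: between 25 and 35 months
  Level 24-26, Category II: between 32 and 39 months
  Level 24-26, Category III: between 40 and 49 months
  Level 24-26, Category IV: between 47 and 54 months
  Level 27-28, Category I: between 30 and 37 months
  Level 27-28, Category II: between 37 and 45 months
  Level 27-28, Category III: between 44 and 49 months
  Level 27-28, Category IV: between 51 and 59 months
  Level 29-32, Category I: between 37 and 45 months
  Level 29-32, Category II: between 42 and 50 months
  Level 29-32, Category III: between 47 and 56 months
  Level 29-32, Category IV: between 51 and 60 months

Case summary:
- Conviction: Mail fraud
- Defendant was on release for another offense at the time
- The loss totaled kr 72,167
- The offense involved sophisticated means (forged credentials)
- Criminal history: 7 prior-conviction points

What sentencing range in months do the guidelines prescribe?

16-27 months

Base offense level for mail fraud: 4.
S1 applies: 4 + 1 = 5.
S2 does not apply.
S3 does not apply.
S5 applies: 5 + 2 = 7.
S8 applies (level before this adjustment is 7 < 13, so +1): 7 + 1 = 8.
Final offense level: 8.
Criminal history: 7 prior points → Category II (3-11).
Level 8 falls in the 6-14 band.
Grid: Level 6-14 × Category II = 16-27 months.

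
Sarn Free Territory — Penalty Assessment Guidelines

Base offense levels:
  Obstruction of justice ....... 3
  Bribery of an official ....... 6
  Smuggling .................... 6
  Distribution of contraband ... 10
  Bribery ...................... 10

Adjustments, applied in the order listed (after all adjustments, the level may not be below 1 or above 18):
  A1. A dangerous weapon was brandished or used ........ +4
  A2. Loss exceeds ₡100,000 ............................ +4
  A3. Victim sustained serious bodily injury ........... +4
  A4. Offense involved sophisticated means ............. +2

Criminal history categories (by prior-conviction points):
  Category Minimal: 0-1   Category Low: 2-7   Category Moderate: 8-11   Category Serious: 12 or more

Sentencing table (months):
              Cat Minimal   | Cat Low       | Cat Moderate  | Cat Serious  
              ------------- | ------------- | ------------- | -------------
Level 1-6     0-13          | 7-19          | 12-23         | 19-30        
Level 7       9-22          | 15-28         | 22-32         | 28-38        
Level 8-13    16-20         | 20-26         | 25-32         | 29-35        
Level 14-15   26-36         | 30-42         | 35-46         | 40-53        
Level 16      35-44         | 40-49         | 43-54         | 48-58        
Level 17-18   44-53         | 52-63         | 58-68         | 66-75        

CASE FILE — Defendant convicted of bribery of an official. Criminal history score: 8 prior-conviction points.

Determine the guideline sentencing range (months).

12-23 months

Base offense level for bribery of an official: 6.
Final offense level: 6.
Criminal history: 8 prior points → Category Moderate (8-11).
Level 6 falls in the 1-6 band.
Grid: Level 1-6 × Category Moderate = 12-23 months.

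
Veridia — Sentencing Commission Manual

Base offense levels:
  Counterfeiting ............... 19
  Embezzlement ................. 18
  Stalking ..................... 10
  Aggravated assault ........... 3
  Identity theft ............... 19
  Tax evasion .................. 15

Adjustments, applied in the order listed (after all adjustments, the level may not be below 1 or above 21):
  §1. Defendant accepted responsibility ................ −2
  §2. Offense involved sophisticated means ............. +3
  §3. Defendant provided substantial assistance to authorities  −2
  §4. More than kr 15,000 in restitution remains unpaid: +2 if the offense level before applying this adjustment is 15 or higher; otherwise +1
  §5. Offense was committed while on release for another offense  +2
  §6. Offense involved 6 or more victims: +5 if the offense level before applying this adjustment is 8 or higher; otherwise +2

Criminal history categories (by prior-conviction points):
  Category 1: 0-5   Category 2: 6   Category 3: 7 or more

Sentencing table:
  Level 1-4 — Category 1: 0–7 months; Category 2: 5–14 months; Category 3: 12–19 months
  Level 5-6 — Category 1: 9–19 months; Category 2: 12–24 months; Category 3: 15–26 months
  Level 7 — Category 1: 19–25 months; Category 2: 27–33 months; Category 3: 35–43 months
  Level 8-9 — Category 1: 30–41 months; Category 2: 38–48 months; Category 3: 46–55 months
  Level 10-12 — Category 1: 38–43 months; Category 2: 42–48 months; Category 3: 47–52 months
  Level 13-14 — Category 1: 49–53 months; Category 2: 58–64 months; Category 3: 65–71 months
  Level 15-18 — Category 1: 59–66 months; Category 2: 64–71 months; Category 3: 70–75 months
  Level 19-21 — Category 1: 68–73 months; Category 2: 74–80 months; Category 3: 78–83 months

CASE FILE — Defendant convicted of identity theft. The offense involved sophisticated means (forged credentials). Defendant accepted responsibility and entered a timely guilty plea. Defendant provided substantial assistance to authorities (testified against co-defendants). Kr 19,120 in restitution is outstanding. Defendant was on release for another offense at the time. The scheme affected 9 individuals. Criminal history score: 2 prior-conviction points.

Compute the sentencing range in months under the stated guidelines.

68-73 months

Base offense level for identity theft: 19.
§1 applies: 19 − 2 = 17.
§2 applies: 17 + 3 = 20.
§3 applies: 20 − 2 = 18.
§4 applies (level before this adjustment is 18 ≥ 15, so +2): 18 + 2 = 20.
§5 applies: 20 + 2 = 22.
§6 applies (level before this adjustment is 22 ≥ 8, so +5): 22 + 5 = 27.
Level 27 exceeds the maximum of 21; capped at 21.
Final offense level: 21.
Criminal history: 2 prior points → Category 1 (0-5).
Level 21 falls in the 19-21 band.
Grid: Level 19-21 × Category 1 = 68-73 months.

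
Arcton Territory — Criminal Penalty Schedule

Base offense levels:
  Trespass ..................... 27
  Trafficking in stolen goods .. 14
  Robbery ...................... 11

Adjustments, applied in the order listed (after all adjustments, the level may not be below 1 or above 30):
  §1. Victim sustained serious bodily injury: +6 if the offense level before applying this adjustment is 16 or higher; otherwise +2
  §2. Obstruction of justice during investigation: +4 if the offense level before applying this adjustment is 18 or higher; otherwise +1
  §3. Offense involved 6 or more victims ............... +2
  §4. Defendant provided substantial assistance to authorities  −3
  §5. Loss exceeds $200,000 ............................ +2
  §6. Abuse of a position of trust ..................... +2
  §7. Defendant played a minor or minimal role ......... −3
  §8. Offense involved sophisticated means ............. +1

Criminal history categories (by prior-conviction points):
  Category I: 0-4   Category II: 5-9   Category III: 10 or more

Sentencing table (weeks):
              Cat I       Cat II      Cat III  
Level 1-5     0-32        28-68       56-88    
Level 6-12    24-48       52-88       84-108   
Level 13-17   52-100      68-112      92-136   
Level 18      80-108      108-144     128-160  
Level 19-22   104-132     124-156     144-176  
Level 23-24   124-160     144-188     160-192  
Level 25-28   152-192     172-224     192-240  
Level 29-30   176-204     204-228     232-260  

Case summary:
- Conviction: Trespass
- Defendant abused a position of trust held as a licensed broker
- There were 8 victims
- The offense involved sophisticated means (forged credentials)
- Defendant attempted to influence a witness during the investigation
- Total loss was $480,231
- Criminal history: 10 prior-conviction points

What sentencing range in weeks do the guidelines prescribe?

232-260 weeks

Base offense level for trespass: 27.
§2 applies (level before this adjustment is 27 ≥ 18, so +4): 27 + 4 = 31.
§3 applies: 31 + 2 = 33.
§5 applies: 33 + 2 = 35.
§6 applies: 35 + 2 = 37.
§7 does not apply.
§8 applies: 37 + 1 = 38.
Level 38 exceeds the maximum of 30; capped at 30.
Final offense level: 30.
Criminal history: 10 prior points → Category III (10+).
Level 30 falls in the 29-30 band.
Grid: Level 29-30 × Category III = 232-260 weeks.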